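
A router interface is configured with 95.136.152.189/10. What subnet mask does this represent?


/10 means 10 network bits, 22 host bits
Binary: 11111111110000000000000000000000
Mask: 255.192.0.0


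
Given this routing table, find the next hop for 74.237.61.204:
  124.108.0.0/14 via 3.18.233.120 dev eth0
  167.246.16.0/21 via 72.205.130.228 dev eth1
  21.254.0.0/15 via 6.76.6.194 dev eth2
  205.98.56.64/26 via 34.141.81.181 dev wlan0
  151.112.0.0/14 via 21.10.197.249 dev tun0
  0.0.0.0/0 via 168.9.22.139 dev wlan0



Longest prefix match for 74.237.61.204:
  /14 124.108.0.0: no
  /21 167.246.16.0: no
  /15 21.254.0.0: no
  /26 205.98.56.64: no
  /14 151.112.0.0: no
  /0 0.0.0.0: MATCH
Selected: next-hop 168.9.22.139 via wlan0 (matched /0)


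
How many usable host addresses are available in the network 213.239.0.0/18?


Host bits = 32 - 18 = 14
Total addresses = 2^14 = 16384
Usable = total - 2 (network and broadcast)
Usable hosts: 16382


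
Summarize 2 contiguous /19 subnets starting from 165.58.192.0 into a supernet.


Original prefix: /19
Number of subnets: 2 = 2^1
New prefix = 19 - 1 = 18
Supernet: 165.58.192.0/18


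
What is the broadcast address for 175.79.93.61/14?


Network: 175.76.0.0/14
Host bits = 18
Set all host bits to 1:
Broadcast: 175.79.255.255


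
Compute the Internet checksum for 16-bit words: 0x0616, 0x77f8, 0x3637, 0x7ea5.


Sum all words (with carry folding):
+ 0x0616 = 0x0616
+ 0x77f8 = 0x7e0e
+ 0x3637 = 0xb445
+ 0x7ea5 = 0x32eb
One's complement: ~0x32eb
Checksum = 0xcd14


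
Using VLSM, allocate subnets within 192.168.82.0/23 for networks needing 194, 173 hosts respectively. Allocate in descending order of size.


194 hosts -> /24 (254 usable): 192.168.82.0/24
173 hosts -> /24 (254 usable): 192.168.83.0/24
Allocation: 192.168.82.0/24 (194 hosts, 254 usable); 192.168.83.0/24 (173 hosts, 254 usable)


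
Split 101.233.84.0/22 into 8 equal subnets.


New prefix = 22 + 3 = 25
Each subnet has 128 addresses
  101.233.84.0/25
  101.233.84.128/25
  101.233.85.0/25
  101.233.85.128/25
  101.233.86.0/25
  101.233.86.128/25
  101.233.87.0/25
  101.233.87.128/25
Subnets: 101.233.84.0/25, 101.233.84.128/25, 101.233.85.0/25, 101.233.85.128/25, 101.233.86.0/25, 101.233.86.128/25, 101.233.87.0/25, 101.233.87.128/25


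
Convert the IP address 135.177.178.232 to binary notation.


135 = 10000111
177 = 10110001
178 = 10110010
232 = 11101000
Binary: 10000111.10110001.10110010.11101000


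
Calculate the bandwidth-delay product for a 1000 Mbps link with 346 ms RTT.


BDP = bandwidth * RTT
= 1000 Mbps * 346 ms
= 1000 * 1e6 * 346 / 1000 bits
= 346000000 bits
= 43250000 bytes
= 42236.3281 KB
BDP = 346000000 bits (43250000 bytes)


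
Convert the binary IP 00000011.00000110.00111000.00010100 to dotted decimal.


00000011 = 3
00000110 = 6
00111000 = 56
00010100 = 20
IP: 3.6.56.20


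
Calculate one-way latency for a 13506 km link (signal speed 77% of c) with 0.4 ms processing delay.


Speed = 0.77 * 3e5 km/s = 231000 km/s
Propagation delay = 13506 / 231000 = 0.0585 s = 58.4675 ms
Processing delay = 0.4 ms
Total one-way latency = 58.8675 ms


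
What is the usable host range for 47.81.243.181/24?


Network: 47.81.243.0
Broadcast: 47.81.243.255
First usable = network + 1
Last usable = broadcast - 1
Range: 47.81.243.1 to 47.81.243.254


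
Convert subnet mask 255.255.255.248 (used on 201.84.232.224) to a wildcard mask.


Subnet mask: 255.255.255.248
Wildcard = 255.255.255.255 - subnet mask
255 - 255 = 0
255 - 255 = 0
255 - 255 = 0
255 - 248 = 7
Wildcard: 0.0.0.7


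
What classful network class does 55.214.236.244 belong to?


First octet: 55
Binary: 00110111
0xxxxxxx -> Class A (1-126)
Class A, default mask 255.0.0.0 (/8)


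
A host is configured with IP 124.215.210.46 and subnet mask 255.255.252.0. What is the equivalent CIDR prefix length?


Binary: 11111111.11111111.11111100.00000000
Count leading 1s
Prefix: /22


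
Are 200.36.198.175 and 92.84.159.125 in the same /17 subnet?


Mask: 255.255.128.0
200.36.198.175 AND mask = 200.36.128.0
92.84.159.125 AND mask = 92.84.128.0
No, different subnets (200.36.128.0 vs 92.84.128.0)


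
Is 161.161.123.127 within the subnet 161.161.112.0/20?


Subnet network: 161.161.112.0
Test IP AND mask: 161.161.112.0
Yes, 161.161.123.127 is in 161.161.112.0/20


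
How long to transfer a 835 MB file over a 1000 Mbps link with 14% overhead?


Effective throughput = 1000 * (1 - 14/100) = 860 Mbps
File size in Mb = 835 * 8 = 6680 Mb
Time = 6680 / 860
Time = 7.7674 seconds


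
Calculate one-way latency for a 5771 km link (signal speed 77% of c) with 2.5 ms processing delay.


Speed = 0.77 * 3e5 km/s = 231000 km/s
Propagation delay = 5771 / 231000 = 0.025 s = 24.9827 ms
Processing delay = 2.5 ms
Total one-way latency = 27.4827 ms


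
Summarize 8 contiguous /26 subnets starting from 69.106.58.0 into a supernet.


Original prefix: /26
Number of subnets: 8 = 2^3
New prefix = 26 - 3 = 23
Supernet: 69.106.58.0/23


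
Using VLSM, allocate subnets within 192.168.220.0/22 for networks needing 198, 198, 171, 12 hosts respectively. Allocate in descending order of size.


198 hosts -> /24 (254 usable): 192.168.220.0/24
198 hosts -> /24 (254 usable): 192.168.221.0/24
171 hosts -> /24 (254 usable): 192.168.222.0/24
12 hosts -> /28 (14 usable): 192.168.223.0/28
Allocation: 192.168.220.0/24 (198 hosts, 254 usable); 192.168.221.0/24 (198 hosts, 254 usable); 192.168.222.0/24 (171 hosts, 254 usable); 192.168.223.0/28 (12 hosts, 14 usable)


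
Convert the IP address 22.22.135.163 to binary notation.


22 = 00010110
22 = 00010110
135 = 10000111
163 = 10100011
Binary: 00010110.00010110.10000111.10100011


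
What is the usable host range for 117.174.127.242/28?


Network: 117.174.127.240
Broadcast: 117.174.127.255
First usable = network + 1
Last usable = broadcast - 1
Range: 117.174.127.241 to 117.174.127.254


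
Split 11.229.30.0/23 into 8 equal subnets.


New prefix = 23 + 3 = 26
Each subnet has 64 addresses
  11.229.30.0/26
  11.229.30.64/26
  11.229.30.128/26
  11.229.30.192/26
  11.229.31.0/26
  11.229.31.64/26
  11.229.31.128/26
  11.229.31.192/26
Subnets: 11.229.30.0/26, 11.229.30.64/26, 11.229.30.128/26, 11.229.30.192/26, 11.229.31.0/26, 11.229.31.64/26, 11.229.31.128/26, 11.229.31.192/26


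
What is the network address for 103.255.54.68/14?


IP:   01100111.11111111.00110110.01000100
Mask: 11111111.11111100.00000000.00000000
AND operation:
Net:  01100111.11111100.00000000.00000000
Network: 103.252.0.0/14


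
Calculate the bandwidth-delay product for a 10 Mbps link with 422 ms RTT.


BDP = bandwidth * RTT
= 10 Mbps * 422 ms
= 10 * 1e6 * 422 / 1000 bits
= 4220000 bits
= 527500 bytes
= 515.1367 KB
BDP = 4220000 bits (527500 bytes)


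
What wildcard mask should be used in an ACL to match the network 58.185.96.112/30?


Subnet mask: 255.255.255.252
Wildcard = 255.255.255.255 - subnet mask
255 - 255 = 0
255 - 255 = 0
255 - 255 = 0
255 - 252 = 3
Wildcard: 0.0.0.3


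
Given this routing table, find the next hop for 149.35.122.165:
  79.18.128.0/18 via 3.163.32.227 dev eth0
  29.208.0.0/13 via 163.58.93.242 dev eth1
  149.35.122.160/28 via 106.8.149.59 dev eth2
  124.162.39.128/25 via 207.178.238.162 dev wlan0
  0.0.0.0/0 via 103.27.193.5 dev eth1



Longest prefix match for 149.35.122.165:
  /18 79.18.128.0: no
  /13 29.208.0.0: no
  /28 149.35.122.160: MATCH
  /25 124.162.39.128: no
  /0 0.0.0.0: MATCH
Selected: next-hop 106.8.149.59 via eth2 (matched /28)


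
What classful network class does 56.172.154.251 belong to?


First octet: 56
Binary: 00111000
0xxxxxxx -> Class A (1-126)
Class A, default mask 255.0.0.0 (/8)


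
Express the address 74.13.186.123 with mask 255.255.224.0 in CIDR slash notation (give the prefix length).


Binary: 11111111.11111111.11100000.00000000
Count leading 1s
Prefix: /19


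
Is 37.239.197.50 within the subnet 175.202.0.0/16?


Subnet network: 175.202.0.0
Test IP AND mask: 37.239.0.0
No, 37.239.197.50 is not in 175.202.0.0/16


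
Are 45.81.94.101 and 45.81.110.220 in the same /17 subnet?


Mask: 255.255.128.0
45.81.94.101 AND mask = 45.81.0.0
45.81.110.220 AND mask = 45.81.0.0
Yes, same subnet (45.81.0.0)


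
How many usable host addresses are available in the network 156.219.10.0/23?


Host bits = 32 - 23 = 9
Total addresses = 2^9 = 512
Usable = total - 2 (network and broadcast)
Usable hosts: 510


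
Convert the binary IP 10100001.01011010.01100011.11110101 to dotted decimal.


10100001 = 161
01011010 = 90
01100011 = 99
11110101 = 245
IP: 161.90.99.245


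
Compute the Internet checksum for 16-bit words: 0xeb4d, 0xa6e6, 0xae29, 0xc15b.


Sum all words (with carry folding):
+ 0xeb4d = 0xeb4d
+ 0xa6e6 = 0x9234
+ 0xae29 = 0x405e
+ 0xc15b = 0x01ba
One's complement: ~0x01ba
Checksum = 0xfe45


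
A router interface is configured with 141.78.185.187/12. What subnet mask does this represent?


/12 means 12 network bits, 20 host bits
Binary: 11111111111100000000000000000000
Mask: 255.240.0.0


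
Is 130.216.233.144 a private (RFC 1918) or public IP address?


RFC 1918 private ranges:
  10.0.0.0/8 (10.0.0.0 - 10.255.255.255)
  172.16.0.0/12 (172.16.0.0 - 172.31.255.255)
  192.168.0.0/16 (192.168.0.0 - 192.168.255.255)
Public (not in any RFC 1918 range)


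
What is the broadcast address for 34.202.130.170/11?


Network: 34.192.0.0/11
Host bits = 21
Set all host bits to 1:
Broadcast: 34.223.255.255


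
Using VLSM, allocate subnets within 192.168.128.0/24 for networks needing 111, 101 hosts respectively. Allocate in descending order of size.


111 hosts -> /25 (126 usable): 192.168.128.0/25
101 hosts -> /25 (126 usable): 192.168.128.128/25
Allocation: 192.168.128.0/25 (111 hosts, 126 usable); 192.168.128.128/25 (101 hosts, 126 usable)


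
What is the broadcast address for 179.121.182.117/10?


Network: 179.64.0.0/10
Host bits = 22
Set all host bits to 1:
Broadcast: 179.127.255.255


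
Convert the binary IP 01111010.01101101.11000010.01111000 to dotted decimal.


01111010 = 122
01101101 = 109
11000010 = 194
01111000 = 120
IP: 122.109.194.120


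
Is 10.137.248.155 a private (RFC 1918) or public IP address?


RFC 1918 private ranges:
  10.0.0.0/8 (10.0.0.0 - 10.255.255.255)
  172.16.0.0/12 (172.16.0.0 - 172.31.255.255)
  192.168.0.0/16 (192.168.0.0 - 192.168.255.255)
Private (in 10.0.0.0/8)


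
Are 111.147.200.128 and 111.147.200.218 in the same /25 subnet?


Mask: 255.255.255.128
111.147.200.128 AND mask = 111.147.200.128
111.147.200.218 AND mask = 111.147.200.128
Yes, same subnet (111.147.200.128)


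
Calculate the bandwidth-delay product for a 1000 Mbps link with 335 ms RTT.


BDP = bandwidth * RTT
= 1000 Mbps * 335 ms
= 1000 * 1e6 * 335 / 1000 bits
= 335000000 bits
= 41875000 bytes
= 40893.5547 KB
BDP = 335000000 bits (41875000 bytes)


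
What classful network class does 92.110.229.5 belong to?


First octet: 92
Binary: 01011100
0xxxxxxx -> Class A (1-126)
Class A, default mask 255.0.0.0 (/8)


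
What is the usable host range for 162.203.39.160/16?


Network: 162.203.0.0
Broadcast: 162.203.255.255
First usable = network + 1
Last usable = broadcast - 1
Range: 162.203.0.1 to 162.203.255.254


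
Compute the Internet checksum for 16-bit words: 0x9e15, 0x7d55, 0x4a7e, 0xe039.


Sum all words (with carry folding):
+ 0x9e15 = 0x9e15
+ 0x7d55 = 0x1b6b
+ 0x4a7e = 0x65e9
+ 0xe039 = 0x4623
One's complement: ~0x4623
Checksum = 0xb9dc


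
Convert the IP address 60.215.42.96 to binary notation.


60 = 00111100
215 = 11010111
42 = 00101010
96 = 01100000
Binary: 00111100.11010111.00101010.01100000


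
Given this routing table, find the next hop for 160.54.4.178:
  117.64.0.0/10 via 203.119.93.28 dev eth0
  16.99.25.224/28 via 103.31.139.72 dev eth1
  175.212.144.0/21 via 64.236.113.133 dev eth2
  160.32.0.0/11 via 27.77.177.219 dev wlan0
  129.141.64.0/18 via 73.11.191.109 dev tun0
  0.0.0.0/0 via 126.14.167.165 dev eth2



Longest prefix match for 160.54.4.178:
  /10 117.64.0.0: no
  /28 16.99.25.224: no
  /21 175.212.144.0: no
  /11 160.32.0.0: MATCH
  /18 129.141.64.0: no
  /0 0.0.0.0: MATCH
Selected: next-hop 27.77.177.219 via wlan0 (matched /11)


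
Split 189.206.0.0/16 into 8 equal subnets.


New prefix = 16 + 3 = 19
Each subnet has 8192 addresses
  189.206.0.0/19
  189.206.32.0/19
  189.206.64.0/19
  189.206.96.0/19
  189.206.128.0/19
  189.206.160.0/19
  189.206.192.0/19
  189.206.224.0/19
Subnets: 189.206.0.0/19, 189.206.32.0/19, 189.206.64.0/19, 189.206.96.0/19, 189.206.128.0/19, 189.206.160.0/19, 189.206.192.0/19, 189.206.224.0/19


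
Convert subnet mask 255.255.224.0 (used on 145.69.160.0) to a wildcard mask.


Subnet mask: 255.255.224.0
Wildcard = 255.255.255.255 - subnet mask
255 - 255 = 0
255 - 255 = 0
255 - 224 = 31
255 - 0 = 255
Wildcard: 0.0.31.255


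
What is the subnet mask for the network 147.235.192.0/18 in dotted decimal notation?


/18 means 18 network bits, 14 host bits
Binary: 11111111111111111100000000000000
Mask: 255.255.192.0


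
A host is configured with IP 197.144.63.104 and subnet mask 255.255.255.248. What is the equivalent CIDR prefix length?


Binary: 11111111.11111111.11111111.11111000
Count leading 1s
Prefix: /29


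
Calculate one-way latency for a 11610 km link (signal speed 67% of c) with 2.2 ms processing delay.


Speed = 0.67 * 3e5 km/s = 201000 km/s
Propagation delay = 11610 / 201000 = 0.0578 s = 57.7612 ms
Processing delay = 2.2 ms
Total one-way latency = 59.9612 ms


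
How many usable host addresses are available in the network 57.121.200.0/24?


Host bits = 32 - 24 = 8
Total addresses = 2^8 = 256
Usable = total - 2 (network and broadcast)
Usable hosts: 254


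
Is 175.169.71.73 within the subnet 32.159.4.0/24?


Subnet network: 32.159.4.0
Test IP AND mask: 175.169.71.0
No, 175.169.71.73 is not in 32.159.4.0/24


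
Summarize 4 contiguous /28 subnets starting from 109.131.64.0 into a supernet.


Original prefix: /28
Number of subnets: 4 = 2^2
New prefix = 28 - 2 = 26
Supernet: 109.131.64.0/26


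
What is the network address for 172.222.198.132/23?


IP:   10101100.11011110.11000110.10000100
Mask: 11111111.11111111.11111110.00000000
AND operation:
Net:  10101100.11011110.11000110.00000000
Network: 172.222.198.0/23


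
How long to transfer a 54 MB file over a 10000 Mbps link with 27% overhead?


Effective throughput = 10000 * (1 - 27/100) = 7300 Mbps
File size in Mb = 54 * 8 = 432 Mb
Time = 432 / 7300
Time = 0.0592 seconds


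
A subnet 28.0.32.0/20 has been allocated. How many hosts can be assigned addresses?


Host bits = 32 - 20 = 12
Total addresses = 2^12 = 4096
Usable = total - 2 (network and broadcast)
Usable hosts: 4094


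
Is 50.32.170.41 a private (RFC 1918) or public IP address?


RFC 1918 private ranges:
  10.0.0.0/8 (10.0.0.0 - 10.255.255.255)
  172.16.0.0/12 (172.16.0.0 - 172.31.255.255)
  192.168.0.0/16 (192.168.0.0 - 192.168.255.255)
Public (not in any RFC 1918 range)


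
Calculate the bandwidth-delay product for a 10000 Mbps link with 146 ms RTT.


BDP = bandwidth * RTT
= 10000 Mbps * 146 ms
= 10000 * 1e6 * 146 / 1000 bits
= 1460000000 bits
= 182500000 bytes
= 178222.6562 KB
BDP = 1460000000 bits (182500000 bytes)


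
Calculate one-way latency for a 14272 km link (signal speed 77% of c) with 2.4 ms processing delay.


Speed = 0.77 * 3e5 km/s = 231000 km/s
Propagation delay = 14272 / 231000 = 0.0618 s = 61.7835 ms
Processing delay = 2.4 ms
Total one-way latency = 64.1835 ms


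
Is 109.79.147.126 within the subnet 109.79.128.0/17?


Subnet network: 109.79.128.0
Test IP AND mask: 109.79.128.0
Yes, 109.79.147.126 is in 109.79.128.0/17


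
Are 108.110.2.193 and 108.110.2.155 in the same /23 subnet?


Mask: 255.255.254.0
108.110.2.193 AND mask = 108.110.2.0
108.110.2.155 AND mask = 108.110.2.0
Yes, same subnet (108.110.2.0)


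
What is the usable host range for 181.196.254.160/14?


Network: 181.196.0.0
Broadcast: 181.199.255.255
First usable = network + 1
Last usable = broadcast - 1
Range: 181.196.0.1 to 181.199.255.254


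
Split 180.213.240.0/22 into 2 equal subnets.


New prefix = 22 + 1 = 23
Each subnet has 512 addresses
  180.213.240.0/23
  180.213.242.0/23
Subnets: 180.213.240.0/23, 180.213.242.0/23


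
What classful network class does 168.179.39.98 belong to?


First octet: 168
Binary: 10101000
10xxxxxx -> Class B (128-191)
Class B, default mask 255.255.0.0 (/16)


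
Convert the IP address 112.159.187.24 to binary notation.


112 = 01110000
159 = 10011111
187 = 10111011
24 = 00011000
Binary: 01110000.10011111.10111011.00011000


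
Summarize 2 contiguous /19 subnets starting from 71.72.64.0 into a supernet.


Original prefix: /19
Number of subnets: 2 = 2^1
New prefix = 19 - 1 = 18
Supernet: 71.72.64.0/18


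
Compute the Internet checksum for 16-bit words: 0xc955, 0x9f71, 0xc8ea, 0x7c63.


Sum all words (with carry folding):
+ 0xc955 = 0xc955
+ 0x9f71 = 0x68c7
+ 0xc8ea = 0x31b2
+ 0x7c63 = 0xae15
One's complement: ~0xae15
Checksum = 0x51ea


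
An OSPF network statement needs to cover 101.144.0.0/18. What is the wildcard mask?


Subnet mask: 255.255.192.0
Wildcard = 255.255.255.255 - subnet mask
255 - 255 = 0
255 - 255 = 0
255 - 192 = 63
255 - 0 = 255
Wildcard: 0.0.63.255


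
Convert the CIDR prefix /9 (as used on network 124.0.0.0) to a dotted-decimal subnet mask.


/9 means 9 network bits, 23 host bits
Binary: 11111111100000000000000000000000
Mask: 255.128.0.0


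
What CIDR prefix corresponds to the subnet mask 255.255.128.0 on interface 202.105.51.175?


Binary: 11111111.11111111.10000000.00000000
Count leading 1s
Prefix: /17


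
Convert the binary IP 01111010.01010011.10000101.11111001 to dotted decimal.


01111010 = 122
01010011 = 83
10000101 = 133
11111001 = 249
IP: 122.83.133.249


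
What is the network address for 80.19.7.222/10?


IP:   01010000.00010011.00000111.11011110
Mask: 11111111.11000000.00000000.00000000
AND operation:
Net:  01010000.00000000.00000000.00000000
Network: 80.0.0.0/10


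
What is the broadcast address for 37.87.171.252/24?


Network: 37.87.171.0/24
Host bits = 8
Set all host bits to 1:
Broadcast: 37.87.171.255


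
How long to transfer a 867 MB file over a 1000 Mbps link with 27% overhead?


Effective throughput = 1000 * (1 - 27/100) = 730 Mbps
File size in Mb = 867 * 8 = 6936 Mb
Time = 6936 / 730
Time = 9.5014 seconds


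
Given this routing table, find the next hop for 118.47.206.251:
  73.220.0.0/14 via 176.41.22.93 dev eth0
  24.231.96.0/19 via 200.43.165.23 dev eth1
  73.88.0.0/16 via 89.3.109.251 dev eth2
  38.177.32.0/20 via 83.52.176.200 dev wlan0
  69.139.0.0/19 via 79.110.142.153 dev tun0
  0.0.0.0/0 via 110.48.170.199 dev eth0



Longest prefix match for 118.47.206.251:
  /14 73.220.0.0: no
  /19 24.231.96.0: no
  /16 73.88.0.0: no
  /20 38.177.32.0: no
  /19 69.139.0.0: no
  /0 0.0.0.0: MATCH
Selected: next-hop 110.48.170.199 via eth0 (matched /0)


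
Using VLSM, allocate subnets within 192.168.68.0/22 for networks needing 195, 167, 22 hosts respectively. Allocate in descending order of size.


195 hosts -> /24 (254 usable): 192.168.68.0/24
167 hosts -> /24 (254 usable): 192.168.69.0/24
22 hosts -> /27 (30 usable): 192.168.70.0/27
Allocation: 192.168.68.0/24 (195 hosts, 254 usable); 192.168.69.0/24 (167 hosts, 254 usable); 192.168.70.0/27 (22 hosts, 30 usable)


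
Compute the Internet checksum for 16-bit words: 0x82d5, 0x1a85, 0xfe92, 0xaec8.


Sum all words (with carry folding):
+ 0x82d5 = 0x82d5
+ 0x1a85 = 0x9d5a
+ 0xfe92 = 0x9bed
+ 0xaec8 = 0x4ab6
One's complement: ~0x4ab6
Checksum = 0xb549


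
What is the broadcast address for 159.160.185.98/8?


Network: 159.0.0.0/8
Host bits = 24
Set all host bits to 1:
Broadcast: 159.255.255.255


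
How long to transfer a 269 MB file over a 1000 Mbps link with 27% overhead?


Effective throughput = 1000 * (1 - 27/100) = 730 Mbps
File size in Mb = 269 * 8 = 2152 Mb
Time = 2152 / 730
Time = 2.9479 seconds


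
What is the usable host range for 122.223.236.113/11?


Network: 122.192.0.0
Broadcast: 122.223.255.255
First usable = network + 1
Last usable = broadcast - 1
Range: 122.192.0.1 to 122.223.255.254


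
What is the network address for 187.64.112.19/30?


IP:   10111011.01000000.01110000.00010011
Mask: 11111111.11111111.11111111.11111100
AND operation:
Net:  10111011.01000000.01110000.00010000
Network: 187.64.112.16/30


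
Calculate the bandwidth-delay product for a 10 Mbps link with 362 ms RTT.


BDP = bandwidth * RTT
= 10 Mbps * 362 ms
= 10 * 1e6 * 362 / 1000 bits
= 3620000 bits
= 452500 bytes
= 441.8945 KB
BDP = 3620000 bits (452500 bytes)


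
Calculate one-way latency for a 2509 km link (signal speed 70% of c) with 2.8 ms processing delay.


Speed = 0.7 * 3e5 km/s = 210000 km/s
Propagation delay = 2509 / 210000 = 0.0119 s = 11.9476 ms
Processing delay = 2.8 ms
Total one-way latency = 14.7476 ms


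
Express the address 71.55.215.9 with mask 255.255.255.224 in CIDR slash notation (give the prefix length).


Binary: 11111111.11111111.11111111.11100000
Count leading 1s
Prefix: /27


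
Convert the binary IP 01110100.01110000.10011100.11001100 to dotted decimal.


01110100 = 116
01110000 = 112
10011100 = 156
11001100 = 204
IP: 116.112.156.204


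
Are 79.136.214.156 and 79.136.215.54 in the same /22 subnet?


Mask: 255.255.252.0
79.136.214.156 AND mask = 79.136.212.0
79.136.215.54 AND mask = 79.136.212.0
Yes, same subnet (79.136.212.0)


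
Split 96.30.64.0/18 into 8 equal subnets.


New prefix = 18 + 3 = 21
Each subnet has 2048 addresses
  96.30.64.0/21
  96.30.72.0/21
  96.30.80.0/21
  96.30.88.0/21
  96.30.96.0/21
  96.30.104.0/21
  96.30.112.0/21
  96.30.120.0/21
Subnets: 96.30.64.0/21, 96.30.72.0/21, 96.30.80.0/21, 96.30.88.0/21, 96.30.96.0/21, 96.30.104.0/21, 96.30.112.0/21, 96.30.120.0/21


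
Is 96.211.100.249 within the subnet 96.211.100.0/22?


Subnet network: 96.211.100.0
Test IP AND mask: 96.211.100.0
Yes, 96.211.100.249 is in 96.211.100.0/22


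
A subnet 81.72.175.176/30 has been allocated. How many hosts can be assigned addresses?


Host bits = 32 - 30 = 2
Total addresses = 2^2 = 4
Usable = total - 2 (network and broadcast)
Usable hosts: 2


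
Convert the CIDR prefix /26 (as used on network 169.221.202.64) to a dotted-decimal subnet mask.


/26 means 26 network bits, 6 host bits
Binary: 11111111111111111111111111000000
Mask: 255.255.255.192


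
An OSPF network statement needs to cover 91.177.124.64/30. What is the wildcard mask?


Subnet mask: 255.255.255.252
Wildcard = 255.255.255.255 - subnet mask
255 - 255 = 0
255 - 255 = 0
255 - 255 = 0
255 - 252 = 3
Wildcard: 0.0.0.3


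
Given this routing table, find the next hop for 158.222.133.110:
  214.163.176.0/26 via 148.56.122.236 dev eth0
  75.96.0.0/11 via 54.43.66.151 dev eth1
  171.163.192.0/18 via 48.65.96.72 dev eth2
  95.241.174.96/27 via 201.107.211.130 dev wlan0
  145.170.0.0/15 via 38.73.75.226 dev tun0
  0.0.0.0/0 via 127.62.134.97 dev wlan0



Longest prefix match for 158.222.133.110:
  /26 214.163.176.0: no
  /11 75.96.0.0: no
  /18 171.163.192.0: no
  /27 95.241.174.96: no
  /15 145.170.0.0: no
  /0 0.0.0.0: MATCH
Selected: next-hop 127.62.134.97 via wlan0 (matched /0)


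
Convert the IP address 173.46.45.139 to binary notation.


173 = 10101101
46 = 00101110
45 = 00101101
139 = 10001011
Binary: 10101101.00101110.00101101.10001011


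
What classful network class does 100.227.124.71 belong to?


First octet: 100
Binary: 01100100
0xxxxxxx -> Class A (1-126)
Class A, default mask 255.0.0.0 (/8)


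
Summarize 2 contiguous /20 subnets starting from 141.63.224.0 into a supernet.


Original prefix: /20
Number of subnets: 2 = 2^1
New prefix = 20 - 1 = 19
Supernet: 141.63.224.0/19


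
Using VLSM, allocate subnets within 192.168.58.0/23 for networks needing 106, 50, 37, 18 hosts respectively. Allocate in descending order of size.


106 hosts -> /25 (126 usable): 192.168.58.0/25
50 hosts -> /26 (62 usable): 192.168.58.128/26
37 hosts -> /26 (62 usable): 192.168.58.192/26
18 hosts -> /27 (30 usable): 192.168.59.0/27
Allocation: 192.168.58.0/25 (106 hosts, 126 usable); 192.168.58.128/26 (50 hosts, 62 usable); 192.168.58.192/26 (37 hosts, 62 usable); 192.168.59.0/27 (18 hosts, 30 usable)


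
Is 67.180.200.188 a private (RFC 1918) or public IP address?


RFC 1918 private ranges:
  10.0.0.0/8 (10.0.0.0 - 10.255.255.255)
  172.16.0.0/12 (172.16.0.0 - 172.31.255.255)
  192.168.0.0/16 (192.168.0.0 - 192.168.255.255)
Public (not in any RFC 1918 range)


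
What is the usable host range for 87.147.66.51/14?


Network: 87.144.0.0
Broadcast: 87.147.255.255
First usable = network + 1
Last usable = broadcast - 1
Range: 87.144.0.1 to 87.147.255.254


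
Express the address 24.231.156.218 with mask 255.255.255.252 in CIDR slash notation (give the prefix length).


Binary: 11111111.11111111.11111111.11111100
Count leading 1s
Prefix: /30


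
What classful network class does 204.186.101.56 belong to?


First octet: 204
Binary: 11001100
110xxxxx -> Class C (192-223)
Class C, default mask 255.255.255.0 (/24)


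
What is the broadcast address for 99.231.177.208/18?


Network: 99.231.128.0/18
Host bits = 14
Set all host bits to 1:
Broadcast: 99.231.191.255


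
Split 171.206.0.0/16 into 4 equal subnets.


New prefix = 16 + 2 = 18
Each subnet has 16384 addresses
  171.206.0.0/18
  171.206.64.0/18
  171.206.128.0/18
  171.206.192.0/18
Subnets: 171.206.0.0/18, 171.206.64.0/18, 171.206.128.0/18, 171.206.192.0/18


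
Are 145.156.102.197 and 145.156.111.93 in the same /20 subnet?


Mask: 255.255.240.0
145.156.102.197 AND mask = 145.156.96.0
145.156.111.93 AND mask = 145.156.96.0
Yes, same subnet (145.156.96.0)


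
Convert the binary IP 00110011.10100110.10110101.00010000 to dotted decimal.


00110011 = 51
10100110 = 166
10110101 = 181
00010000 = 16
IP: 51.166.181.16


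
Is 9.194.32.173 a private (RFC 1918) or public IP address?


RFC 1918 private ranges:
  10.0.0.0/8 (10.0.0.0 - 10.255.255.255)
  172.16.0.0/12 (172.16.0.0 - 172.31.255.255)
  192.168.0.0/16 (192.168.0.0 - 192.168.255.255)
Public (not in any RFC 1918 range)


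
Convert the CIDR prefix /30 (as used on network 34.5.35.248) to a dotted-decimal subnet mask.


/30 means 30 network bits, 2 host bits
Binary: 11111111111111111111111111111100
Mask: 255.255.255.252


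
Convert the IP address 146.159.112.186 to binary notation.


146 = 10010010
159 = 10011111
112 = 01110000
186 = 10111010
Binary: 10010010.10011111.01110000.10111010


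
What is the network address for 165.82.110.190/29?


IP:   10100101.01010010.01101110.10111110
Mask: 11111111.11111111.11111111.11111000
AND operation:
Net:  10100101.01010010.01101110.10111000
Network: 165.82.110.184/29


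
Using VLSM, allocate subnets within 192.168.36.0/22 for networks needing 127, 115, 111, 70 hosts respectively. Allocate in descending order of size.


127 hosts -> /24 (254 usable): 192.168.36.0/24
115 hosts -> /25 (126 usable): 192.168.37.0/25
111 hosts -> /25 (126 usable): 192.168.37.128/25
70 hosts -> /25 (126 usable): 192.168.38.0/25
Allocation: 192.168.36.0/24 (127 hosts, 254 usable); 192.168.37.0/25 (115 hosts, 126 usable); 192.168.37.128/25 (111 hosts, 126 usable); 192.168.38.0/25 (70 hosts, 126 usable)


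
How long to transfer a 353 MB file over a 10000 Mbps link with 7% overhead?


Effective throughput = 10000 * (1 - 7/100) = 9300 Mbps
File size in Mb = 353 * 8 = 2824 Mb
Time = 2824 / 9300
Time = 0.3037 seconds


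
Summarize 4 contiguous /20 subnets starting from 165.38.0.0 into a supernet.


Original prefix: /20
Number of subnets: 4 = 2^2
New prefix = 20 - 2 = 18
Supernet: 165.38.0.0/18


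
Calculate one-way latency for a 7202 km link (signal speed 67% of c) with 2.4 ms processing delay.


Speed = 0.67 * 3e5 km/s = 201000 km/s
Propagation delay = 7202 / 201000 = 0.0358 s = 35.8308 ms
Processing delay = 2.4 ms
Total one-way latency = 38.2308 ms


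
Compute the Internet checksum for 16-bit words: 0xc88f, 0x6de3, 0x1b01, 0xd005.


Sum all words (with carry folding):
+ 0xc88f = 0xc88f
+ 0x6de3 = 0x3673
+ 0x1b01 = 0x5174
+ 0xd005 = 0x217a
One's complement: ~0x217a
Checksum = 0xde85


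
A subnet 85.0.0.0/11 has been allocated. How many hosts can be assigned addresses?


Host bits = 32 - 11 = 21
Total addresses = 2^21 = 2097152
Usable = total - 2 (network and broadcast)
Usable hosts: 2097150


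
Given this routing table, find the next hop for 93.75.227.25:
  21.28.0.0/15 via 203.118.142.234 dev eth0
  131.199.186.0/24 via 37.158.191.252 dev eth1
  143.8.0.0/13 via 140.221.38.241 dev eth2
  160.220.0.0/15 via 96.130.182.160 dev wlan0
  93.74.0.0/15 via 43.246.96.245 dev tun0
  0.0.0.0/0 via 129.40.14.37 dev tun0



Longest prefix match for 93.75.227.25:
  /15 21.28.0.0: no
  /24 131.199.186.0: no
  /13 143.8.0.0: no
  /15 160.220.0.0: no
  /15 93.74.0.0: MATCH
  /0 0.0.0.0: MATCH
Selected: next-hop 43.246.96.245 via tun0 (matched /15)


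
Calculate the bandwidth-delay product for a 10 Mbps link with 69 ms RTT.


BDP = bandwidth * RTT
= 10 Mbps * 69 ms
= 10 * 1e6 * 69 / 1000 bits
= 690000 bits
= 86250 bytes
= 84.2285 KB
BDP = 690000 bits (86250 bytes)


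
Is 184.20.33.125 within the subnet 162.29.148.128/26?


Subnet network: 162.29.148.128
Test IP AND mask: 184.20.33.64
No, 184.20.33.125 is not in 162.29.148.128/26


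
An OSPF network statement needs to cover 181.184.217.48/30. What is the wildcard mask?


Subnet mask: 255.255.255.252
Wildcard = 255.255.255.255 - subnet mask
255 - 255 = 0
255 - 255 = 0
255 - 255 = 0
255 - 252 = 3
Wildcard: 0.0.0.3


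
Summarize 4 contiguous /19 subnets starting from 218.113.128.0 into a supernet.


Original prefix: /19
Number of subnets: 4 = 2^2
New prefix = 19 - 2 = 17
Supernet: 218.113.128.0/17


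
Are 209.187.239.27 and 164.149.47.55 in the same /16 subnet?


Mask: 255.255.0.0
209.187.239.27 AND mask = 209.187.0.0
164.149.47.55 AND mask = 164.149.0.0
No, different subnets (209.187.0.0 vs 164.149.0.0)


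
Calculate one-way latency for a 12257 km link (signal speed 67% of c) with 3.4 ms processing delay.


Speed = 0.67 * 3e5 km/s = 201000 km/s
Propagation delay = 12257 / 201000 = 0.061 s = 60.9801 ms
Processing delay = 3.4 ms
Total one-way latency = 64.3801 ms


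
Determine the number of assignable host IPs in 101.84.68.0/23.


Host bits = 32 - 23 = 9
Total addresses = 2^9 = 512
Usable = total - 2 (network and broadcast)
Usable hosts: 510


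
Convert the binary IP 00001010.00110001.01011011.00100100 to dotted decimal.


00001010 = 10
00110001 = 49
01011011 = 91
00100100 = 36
IP: 10.49.91.36


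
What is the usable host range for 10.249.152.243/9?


Network: 10.128.0.0
Broadcast: 10.255.255.255
First usable = network + 1
Last usable = broadcast - 1
Range: 10.128.0.1 to 10.255.255.254


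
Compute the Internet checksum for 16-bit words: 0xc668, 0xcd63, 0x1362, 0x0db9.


Sum all words (with carry folding):
+ 0xc668 = 0xc668
+ 0xcd63 = 0x93cc
+ 0x1362 = 0xa72e
+ 0x0db9 = 0xb4e7
One's complement: ~0xb4e7
Checksum = 0x4b18


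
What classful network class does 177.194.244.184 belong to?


First octet: 177
Binary: 10110001
10xxxxxx -> Class B (128-191)
Class B, default mask 255.255.0.0 (/16)


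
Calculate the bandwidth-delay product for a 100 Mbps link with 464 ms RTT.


BDP = bandwidth * RTT
= 100 Mbps * 464 ms
= 100 * 1e6 * 464 / 1000 bits
= 46400000 bits
= 5800000 bytes
= 5664.0625 KB
BDP = 46400000 bits (5800000 bytes)


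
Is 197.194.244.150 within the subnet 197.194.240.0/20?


Subnet network: 197.194.240.0
Test IP AND mask: 197.194.240.0
Yes, 197.194.244.150 is in 197.194.240.0/20


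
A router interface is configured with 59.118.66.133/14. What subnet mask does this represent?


/14 means 14 network bits, 18 host bits
Binary: 11111111111111000000000000000000
Mask: 255.252.0.0


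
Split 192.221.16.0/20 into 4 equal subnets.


New prefix = 20 + 2 = 22
Each subnet has 1024 addresses
  192.221.16.0/22
  192.221.20.0/22
  192.221.24.0/22
  192.221.28.0/22
Subnets: 192.221.16.0/22, 192.221.20.0/22, 192.221.24.0/22, 192.221.28.0/22


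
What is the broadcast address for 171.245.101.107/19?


Network: 171.245.96.0/19
Host bits = 13
Set all host bits to 1:
Broadcast: 171.245.127.255


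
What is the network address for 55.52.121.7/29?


IP:   00110111.00110100.01111001.00000111
Mask: 11111111.11111111.11111111.11111000
AND operation:
Net:  00110111.00110100.01111001.00000000
Network: 55.52.121.0/29


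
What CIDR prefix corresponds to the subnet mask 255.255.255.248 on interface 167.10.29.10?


Binary: 11111111.11111111.11111111.11111000
Count leading 1s
Prefix: /29


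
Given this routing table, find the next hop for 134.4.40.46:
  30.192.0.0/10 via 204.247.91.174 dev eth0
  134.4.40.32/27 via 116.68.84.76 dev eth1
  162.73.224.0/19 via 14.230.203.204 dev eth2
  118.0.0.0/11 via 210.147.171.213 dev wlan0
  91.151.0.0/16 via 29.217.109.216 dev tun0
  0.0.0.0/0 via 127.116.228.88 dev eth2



Longest prefix match for 134.4.40.46:
  /10 30.192.0.0: no
  /27 134.4.40.32: MATCH
  /19 162.73.224.0: no
  /11 118.0.0.0: no
  /16 91.151.0.0: no
  /0 0.0.0.0: MATCH
Selected: next-hop 116.68.84.76 via eth1 (matched /27)


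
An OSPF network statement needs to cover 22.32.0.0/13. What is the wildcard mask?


Subnet mask: 255.248.0.0
Wildcard = 255.255.255.255 - subnet mask
255 - 255 = 0
255 - 248 = 7
255 - 0 = 255
255 - 0 = 255
Wildcard: 0.7.255.255


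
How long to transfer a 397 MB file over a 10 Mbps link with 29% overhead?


Effective throughput = 10 * (1 - 29/100) = 7.1 Mbps
File size in Mb = 397 * 8 = 3176 Mb
Time = 3176 / 7.1
Time = 447.3239 seconds


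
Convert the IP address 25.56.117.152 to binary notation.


25 = 00011001
56 = 00111000
117 = 01110101
152 = 10011000
Binary: 00011001.00111000.01110101.10011000


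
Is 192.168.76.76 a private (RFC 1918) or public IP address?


RFC 1918 private ranges:
  10.0.0.0/8 (10.0.0.0 - 10.255.255.255)
  172.16.0.0/12 (172.16.0.0 - 172.31.255.255)
  192.168.0.0/16 (192.168.0.0 - 192.168.255.255)
Private (in 192.168.0.0/16)


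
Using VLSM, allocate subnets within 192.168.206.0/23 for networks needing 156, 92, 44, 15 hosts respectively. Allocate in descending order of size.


156 hosts -> /24 (254 usable): 192.168.206.0/24
92 hosts -> /25 (126 usable): 192.168.207.0/25
44 hosts -> /26 (62 usable): 192.168.207.128/26
15 hosts -> /27 (30 usable): 192.168.207.192/27
Allocation: 192.168.206.0/24 (156 hosts, 254 usable); 192.168.207.0/25 (92 hosts, 126 usable); 192.168.207.128/26 (44 hosts, 62 usable); 192.168.207.192/27 (15 hosts, 30 usable)


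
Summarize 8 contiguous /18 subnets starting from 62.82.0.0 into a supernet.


Original prefix: /18
Number of subnets: 8 = 2^3
New prefix = 18 - 3 = 15
Supernet: 62.82.0.0/15


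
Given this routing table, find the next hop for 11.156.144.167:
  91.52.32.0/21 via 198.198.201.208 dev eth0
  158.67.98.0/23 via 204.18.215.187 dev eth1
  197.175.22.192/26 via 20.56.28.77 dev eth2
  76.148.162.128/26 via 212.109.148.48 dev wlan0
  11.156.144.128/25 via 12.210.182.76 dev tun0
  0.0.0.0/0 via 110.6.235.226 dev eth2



Longest prefix match for 11.156.144.167:
  /21 91.52.32.0: no
  /23 158.67.98.0: no
  /26 197.175.22.192: no
  /26 76.148.162.128: no
  /25 11.156.144.128: MATCH
  /0 0.0.0.0: MATCH
Selected: next-hop 12.210.182.76 via tun0 (matched /25)


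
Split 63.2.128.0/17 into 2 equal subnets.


New prefix = 17 + 1 = 18
Each subnet has 16384 addresses
  63.2.128.0/18
  63.2.192.0/18
Subnets: 63.2.128.0/18, 63.2.192.0/18


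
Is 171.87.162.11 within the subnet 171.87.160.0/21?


Subnet network: 171.87.160.0
Test IP AND mask: 171.87.160.0
Yes, 171.87.162.11 is in 171.87.160.0/21


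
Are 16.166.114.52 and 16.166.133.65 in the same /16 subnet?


Mask: 255.255.0.0
16.166.114.52 AND mask = 16.166.0.0
16.166.133.65 AND mask = 16.166.0.0
Yes, same subnet (16.166.0.0)


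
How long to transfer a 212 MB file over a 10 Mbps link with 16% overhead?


Effective throughput = 10 * (1 - 16/100) = 8.4 Mbps
File size in Mb = 212 * 8 = 1696 Mb
Time = 1696 / 8.4
Time = 201.9048 seconds


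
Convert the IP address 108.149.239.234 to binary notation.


108 = 01101100
149 = 10010101
239 = 11101111
234 = 11101010
Binary: 01101100.10010101.11101111.11101010


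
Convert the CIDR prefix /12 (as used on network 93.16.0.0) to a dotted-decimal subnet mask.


/12 means 12 network bits, 20 host bits
Binary: 11111111111100000000000000000000
Mask: 255.240.0.0


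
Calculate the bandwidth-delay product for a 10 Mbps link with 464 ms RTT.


BDP = bandwidth * RTT
= 10 Mbps * 464 ms
= 10 * 1e6 * 464 / 1000 bits
= 4640000 bits
= 580000 bytes
= 566.4062 KB
BDP = 4640000 bits (580000 bytes)


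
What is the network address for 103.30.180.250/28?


IP:   01100111.00011110.10110100.11111010
Mask: 11111111.11111111.11111111.11110000
AND operation:
Net:  01100111.00011110.10110100.11110000
Network: 103.30.180.240/28


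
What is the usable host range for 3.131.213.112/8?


Network: 3.0.0.0
Broadcast: 3.255.255.255
First usable = network + 1
Last usable = broadcast - 1
Range: 3.0.0.1 to 3.255.255.254


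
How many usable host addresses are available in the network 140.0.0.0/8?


Host bits = 32 - 8 = 24
Total addresses = 2^24 = 16777216
Usable = total - 2 (network and broadcast)
Usable hosts: 16777214


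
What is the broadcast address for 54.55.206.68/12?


Network: 54.48.0.0/12
Host bits = 20
Set all host bits to 1:
Broadcast: 54.63.255.255


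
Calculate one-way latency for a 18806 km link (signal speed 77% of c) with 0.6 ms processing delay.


Speed = 0.77 * 3e5 km/s = 231000 km/s
Propagation delay = 18806 / 231000 = 0.0814 s = 81.4113 ms
Processing delay = 0.6 ms
Total one-way latency = 82.0113 ms


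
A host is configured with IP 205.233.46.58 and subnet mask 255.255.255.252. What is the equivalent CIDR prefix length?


Binary: 11111111.11111111.11111111.11111100
Count leading 1s
Prefix: /30


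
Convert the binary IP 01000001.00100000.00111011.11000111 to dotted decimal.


01000001 = 65
00100000 = 32
00111011 = 59
11000111 = 199
IP: 65.32.59.199


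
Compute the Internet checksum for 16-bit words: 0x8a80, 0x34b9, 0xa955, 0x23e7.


Sum all words (with carry folding):
+ 0x8a80 = 0x8a80
+ 0x34b9 = 0xbf39
+ 0xa955 = 0x688f
+ 0x23e7 = 0x8c76
One's complement: ~0x8c76
Checksum = 0x7389


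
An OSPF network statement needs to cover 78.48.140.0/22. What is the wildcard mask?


Subnet mask: 255.255.252.0
Wildcard = 255.255.255.255 - subnet mask
255 - 255 = 0
255 - 255 = 0
255 - 252 = 3
255 - 0 = 255
Wildcard: 0.0.3.255


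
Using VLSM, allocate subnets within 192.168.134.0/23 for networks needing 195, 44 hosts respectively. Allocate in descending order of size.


195 hosts -> /24 (254 usable): 192.168.134.0/24
44 hosts -> /26 (62 usable): 192.168.135.0/26
Allocation: 192.168.134.0/24 (195 hosts, 254 usable); 192.168.135.0/26 (44 hosts, 62 usable)


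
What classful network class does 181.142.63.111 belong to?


First octet: 181
Binary: 10110101
10xxxxxx -> Class B (128-191)
Class B, default mask 255.255.0.0 (/16)


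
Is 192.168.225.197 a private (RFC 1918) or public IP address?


RFC 1918 private ranges:
  10.0.0.0/8 (10.0.0.0 - 10.255.255.255)
  172.16.0.0/12 (172.16.0.0 - 172.31.255.255)
  192.168.0.0/16 (192.168.0.0 - 192.168.255.255)
Private (in 192.168.0.0/16)
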